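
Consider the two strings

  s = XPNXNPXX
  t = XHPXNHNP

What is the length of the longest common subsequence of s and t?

One common subsequence of length 5: X at s[1]=t[1], then P at s[2]=t[3], then N at s[3]=t[5], then N at s[5]=t[7], then P at s[6]=t[8]. The LCS DP gives dp[8][8] = 5, so this is optimal.

5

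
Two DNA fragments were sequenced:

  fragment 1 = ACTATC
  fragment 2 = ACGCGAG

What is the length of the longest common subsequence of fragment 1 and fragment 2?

Let dp[i][j] be the LCS length of the first i bases of fragment 1 and the first j bases of fragment 2. dp[i][j] = dp[i-1][j-1]+1 when the i-th and j-th bases match, else max(dp[i-1][j], dp[i][j-1]).
    ·  A  C  G  C  G  A  G
 ·  0  0  0  0  0  0  0  0
 A  0  1  1  1  1  1  1  1
 C  0  1  2  2  2  2  2  2
 T  0  1  2  2  2  2  2  2
 A  0  1  2  2  2  2  3  3
 T  0  1  2  2  2  2  3  3
 C  0  1  2  2  3  3  3  3
dp[6][7] = 3. One LCS (by backtracking along matches): ACA.

3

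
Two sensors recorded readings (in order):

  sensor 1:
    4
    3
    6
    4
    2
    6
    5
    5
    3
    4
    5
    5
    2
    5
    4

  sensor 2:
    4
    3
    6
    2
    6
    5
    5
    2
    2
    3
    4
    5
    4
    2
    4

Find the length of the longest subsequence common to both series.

One common subsequence of length 12: 4 (sensor 1 #1, sensor 2 #1), 3 (sensor 1 #2, sensor 2 #2), 6 (sensor 1 #3, sensor 2 #3), 2 (sensor 1 #5, sensor 2 #4), 6 (sensor 1 #6, sensor 2 #5), 5 (sensor 1 #7, sensor 2 #6), 5 (sensor 1 #8, sensor 2 #7), 3 (sensor 1 #9, sensor 2 #10), 4 (sensor 1 #10, sensor 2 #11), 5 (sensor 1 #11, sensor 2 #12), 2 (sensor 1 #13, sensor 2 #14), 4 (sensor 1 #15, sensor 2 #15). The LCS DP gives dp[15][15] = 12, so this is optimal.

12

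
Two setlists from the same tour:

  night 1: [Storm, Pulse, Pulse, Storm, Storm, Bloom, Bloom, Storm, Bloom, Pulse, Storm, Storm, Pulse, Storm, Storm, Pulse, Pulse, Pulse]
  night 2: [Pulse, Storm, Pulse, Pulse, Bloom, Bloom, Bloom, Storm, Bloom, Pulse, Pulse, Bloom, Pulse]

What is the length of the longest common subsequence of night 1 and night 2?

Pick Storm at night 1[1]=night 2[2] → Pulse at night 1[2]=night 2[3] → Pulse at night 1[3]=night 2[4] → Bloom at night 1[6]=night 2[6] → Bloom at night 1[7]=night 2[7] → Storm at night 1[8]=night 2[8] → Bloom at night 1[9]=night 2[9] → Pulse at night 1[10]=night 2[10] → Pulse at night 1[13]=night 2[11] → Pulse at night 1[18]=night 2[13]; all 10 songs appear in both, in order. dp[18][13] = 10 confirms this is the maximum.

10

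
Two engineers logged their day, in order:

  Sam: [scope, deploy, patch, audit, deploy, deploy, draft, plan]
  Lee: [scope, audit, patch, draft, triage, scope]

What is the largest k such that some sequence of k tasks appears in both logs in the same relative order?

Pick scope at Sam[1]=Lee[1], patch at Sam[3]=Lee[3], draft at Sam[7]=Lee[4]; all 3 tasks appear in both, in order. The LCS DP gives dp[8][6] = 3, so this is optimal.

3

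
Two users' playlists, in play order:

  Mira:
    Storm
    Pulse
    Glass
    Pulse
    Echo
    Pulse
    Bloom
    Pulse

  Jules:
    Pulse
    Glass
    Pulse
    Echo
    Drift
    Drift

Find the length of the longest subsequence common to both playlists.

4

Taking Pulse [2,1], then Glass [3,2], then Pulse [4,3], then Echo [5,4] gives a common subsequence of length 4. The LCS DP gives dp[8][6] = 4, so this is optimal.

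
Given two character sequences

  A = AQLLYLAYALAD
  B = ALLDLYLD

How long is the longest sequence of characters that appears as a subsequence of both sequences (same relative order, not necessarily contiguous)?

7

One common subsequence of length 7: A [1,1], then L [3,2], then L [4,3], then L [6,5], then Y [8,6], then L [10,7], then D [12,8]. dp[12][8] = 7 confirms this is the maximum.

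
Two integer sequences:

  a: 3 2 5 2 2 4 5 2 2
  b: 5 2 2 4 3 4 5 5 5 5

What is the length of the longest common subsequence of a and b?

Pick 5 [3,1], 2 [4,2], 2 [5,3], 4 [6,6], 5 [7,10]; all 5 values appear in both, in order. Since dp[9][10] = 5, nothing longer is possible.

5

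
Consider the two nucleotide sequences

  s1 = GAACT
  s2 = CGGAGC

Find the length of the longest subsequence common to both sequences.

3

Let dp[i][j] be the LCS length of the first i bases of s1 and the first j bases of s2. dp[i][j] = dp[i-1][j-1]+1 when the i-th and j-th bases match, else max(dp[i-1][j], dp[i][j-1]).
    ·  C  G  G  A  G  C
 ·  0  0  0  0  0  0  0
 G  0  0  1  1  1  1  1
 A  0  0  1  1  2  2  2
 A  0  0  1  1  2  2  2
 C  0  1  1  1  2  2  3
 T  0  1  1  1  2  2  3
dp[5][6] = 3. One LCS (by backtracking along matches): GAC.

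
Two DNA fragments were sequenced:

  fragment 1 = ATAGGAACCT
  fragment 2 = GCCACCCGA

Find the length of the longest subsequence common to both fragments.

Pick G at fragment 1[4]=fragment 2[1]; then A at fragment 1[6]=fragment 2[4]; then C at fragment 1[8]=fragment 2[6]; then C at fragment 1[9]=fragment 2[7]; all 4 bases appear in both, in order. dp[10][9] = 4 confirms this is the maximum.

4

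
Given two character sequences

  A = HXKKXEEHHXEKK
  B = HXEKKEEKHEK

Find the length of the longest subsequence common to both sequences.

Let dp[i][j] be the LCS length of the first i characters of A and the first j characters of B. dp[i][j] = dp[i-1][j-1]+1 when the i-th and j-th characters match, else max(dp[i-1][j], dp[i][j-1]).
    ·  H  X  E  K  K  E  E  K  H  E  K
 ·  0  0  0  0  0  0  0  0  0  0  0  0
 H  0  1  1  1  1  1  1  1  1  1  1  1
 X  0  1  2  2  2  2  2  2  2  2  2  2
 K  0  1  2  2  3  3  3  3  3  3  3  3
 K  0  1  2  2  3  4  4  4  4  4  4  4
 X  0  1  2  2  3  4  4  4  4  4  4  4
 E  0  1  2  3  3  4  5  5  5  5  5  5
 E  0  1  2  3  3  4  5  6  6  6  6  6
 H  0  1  2  3  3  4  5  6  6  7  7  7
 H  0  1  2  3  3  4  5  6  6  7  7  7
 X  0  1  2  3  3  4  5  6  6  7  7  7
 E  0  1  2  3  3  4  5  6  6  7  8  8
 K  0  1  2  3  4  4  5  6  7  7  8  9
 K  0  1  2  3  4  5  5  6  7  7  8  9
dp[13][11] = 9. One LCS (by backtracking along matches): HXKKEEHEK.

9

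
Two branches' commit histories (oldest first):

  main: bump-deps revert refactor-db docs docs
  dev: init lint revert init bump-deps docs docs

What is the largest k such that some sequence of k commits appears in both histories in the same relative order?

Taking bump-deps at main[1]=dev[5], then docs at main[4]=dev[6], then docs at main[5]=dev[7] gives a common subsequence of length 3. The LCS DP gives dp[5][7] = 3, so this is optimal.

3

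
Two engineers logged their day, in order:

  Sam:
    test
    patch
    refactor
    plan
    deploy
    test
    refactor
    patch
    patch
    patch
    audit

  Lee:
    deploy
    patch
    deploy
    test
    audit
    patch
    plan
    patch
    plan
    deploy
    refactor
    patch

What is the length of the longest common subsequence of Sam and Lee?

Taking test [1,4], then patch [2,8], then plan [4,9], then deploy [5,10], then refactor [7,11], then patch [10,12] gives a common subsequence of length 6. Since dp[11][12] = 6, nothing longer is possible.

6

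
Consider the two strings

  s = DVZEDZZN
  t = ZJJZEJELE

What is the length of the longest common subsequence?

2

Let dp[i][j] be the LCS length of the first i characters of s and the first j characters of t. dp[i][j] = dp[i-1][j-1]+1 when the i-th and j-th characters match, else max(dp[i-1][j], dp[i][j-1]).
    ·  Z  J  J  Z  E  J  E  L  E
 ·  0  0  0  0  0  0  0  0  0  0
 D  0  0  0  0  0  0  0  0  0  0
 V  0  0  0  0  0  0  0  0  0  0
 Z  0  1  1  1  1  1  1  1  1  1
 E  0  1  1  1  1  2  2  2  2  2
 D  0  1  1  1  1  2  2  2  2  2
 Z  0  1  1  1  2  2  2  2  2  2
 Z  0  1  1  1  2  2  2  2  2  2
 N  0  1  1  1  2  2  2  2  2  2
dp[8][9] = 2. One LCS (by backtracking along matches): ZE.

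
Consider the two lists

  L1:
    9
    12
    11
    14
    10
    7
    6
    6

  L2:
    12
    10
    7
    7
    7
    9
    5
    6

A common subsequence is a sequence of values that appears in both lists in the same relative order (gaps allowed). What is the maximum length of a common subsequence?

4

Taking 12 [2,1] → 10 [5,2] → 7 [6,5] → 6 [8,8] gives a common subsequence of length 4. Since dp[8][8] = 4, nothing longer is possible.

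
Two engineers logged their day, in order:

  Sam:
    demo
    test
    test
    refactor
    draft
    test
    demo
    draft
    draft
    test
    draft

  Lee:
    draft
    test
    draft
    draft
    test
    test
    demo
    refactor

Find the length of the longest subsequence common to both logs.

5

Pick draft [5,1], test [6,2], draft [8,3], draft [9,4], test [10,6]; all 5 tasks appear in both, in order. dp[11][8] = 5 confirms this is the maximum.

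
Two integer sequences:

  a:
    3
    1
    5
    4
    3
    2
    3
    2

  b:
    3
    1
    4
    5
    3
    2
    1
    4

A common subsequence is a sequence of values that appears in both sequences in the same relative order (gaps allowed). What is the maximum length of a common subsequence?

Match 3 (a #1, b #1) → 1 (a #2, b #2) → 5 (a #3, b #4) → 3 (a #5, b #5) → 2 (a #6, b #6) — 5 values in the same relative order in both, and the DP table's final entry dp[8][8] is also 5, so no common subsequence is longer.

5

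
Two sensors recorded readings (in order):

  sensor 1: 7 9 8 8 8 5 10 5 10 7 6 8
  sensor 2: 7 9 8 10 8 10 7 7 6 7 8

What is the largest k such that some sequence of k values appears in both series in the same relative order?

8

Let dp[i][j] be the LCS length of the first i values of sensor 1 and the first j values of sensor 2. dp[i][j] = dp[i-1][j-1]+1 when the i-th and j-th values match, else max(dp[i-1][j], dp[i][j-1]).
    ·  7  9  8 10  8 10  7  7  6  7  8
 ·  0  0  0  0  0  0  0  0  0  0  0  0
 7  0  1  1  1  1  1  1  1  1  1  1  1
 9  0  1  2  2  2  2  2  2  2  2  2  2
 8  0  1  2  3  3  3  3  3  3  3  3  3
 8  0  1  2  3  3  4  4  4  4  4  4  4
 8  0  1  2  3  3  4  4  4  4  4  4  5
 5  0  1  2  3  3  4  4  4  4  4  4  5
10  0  1  2  3  4  4  5  5  5  5  5  5
 5  0  1  2  3  4  4  5  5  5  5  5  5
10  0  1  2  3  4  4  5  5  5  5  5  5
 7  0  1  2  3  4  4  5  6  6  6  6  6
 6  0  1  2  3  4  4  5  6  6  7  7  7
 8  0  1  2  3  4  5  5  6  6  7  7  8
dp[12][11] = 8. One LCS (by backtracking along matches): 7, 9, 8, 8, 10, 7, 6, 8.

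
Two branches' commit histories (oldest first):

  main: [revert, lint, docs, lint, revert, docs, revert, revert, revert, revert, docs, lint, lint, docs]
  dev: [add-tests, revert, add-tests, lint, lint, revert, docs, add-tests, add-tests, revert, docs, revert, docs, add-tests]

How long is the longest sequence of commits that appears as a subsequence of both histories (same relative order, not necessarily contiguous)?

8

Taking revert [1,2]; then lint [2,4]; then lint [4,5]; then revert [5,6]; then docs [6,7]; then revert [7,10]; then revert [10,12]; then docs [11,13] gives a common subsequence of length 8, and the DP table's final entry dp[14][14] is also 8, so no common subsequence is longer.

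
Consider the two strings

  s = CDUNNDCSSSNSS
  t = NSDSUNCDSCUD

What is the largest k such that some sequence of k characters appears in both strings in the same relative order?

5

Match D [2,3] → U [3,5] → N [4,6] → D [6,8] → C [7,10] — 5 characters in the same relative order in both. Since dp[13][12] = 5, nothing longer is possible.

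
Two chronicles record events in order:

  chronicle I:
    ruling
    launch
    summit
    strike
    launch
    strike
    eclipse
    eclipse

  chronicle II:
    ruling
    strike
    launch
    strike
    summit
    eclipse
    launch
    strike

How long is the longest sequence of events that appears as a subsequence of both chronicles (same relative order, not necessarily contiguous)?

Pick ruling at chronicle I[1]=chronicle II[1]; then launch at chronicle I[2]=chronicle II[3]; then summit at chronicle I[3]=chronicle II[5]; then launch at chronicle I[5]=chronicle II[7]; then strike at chronicle I[6]=chronicle II[8]; all 5 events appear in both, in order. dp[8][8] = 5 confirms this is the maximum.

5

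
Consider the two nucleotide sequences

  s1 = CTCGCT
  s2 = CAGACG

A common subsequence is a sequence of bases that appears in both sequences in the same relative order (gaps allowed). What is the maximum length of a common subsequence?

Let dp[i][j] be the LCS length of the first i bases of s1 and the first j bases of s2. dp[i][j] = dp[i-1][j-1]+1 when the i-th and j-th bases match, else max(dp[i-1][j], dp[i][j-1]).
    ·  C  A  G  A  C  G
 ·  0  0  0  0  0  0  0
 C  0  1  1  1  1  1  1
 T  0  1  1  1  1  1  1
 C  0  1  1  1  1  2  2
 G  0  1  1  2  2  2  3
 C  0  1  1  2  2  3  3
 T  0  1  1  2  2  3  3
dp[6][6] = 3. One LCS (by backtracking along matches): CCG.

3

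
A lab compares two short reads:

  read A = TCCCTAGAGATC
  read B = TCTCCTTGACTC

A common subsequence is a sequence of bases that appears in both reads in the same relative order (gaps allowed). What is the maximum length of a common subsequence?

9

Let dp[i][j] be the LCS length of the first i bases of read A and the first j bases of read B. dp[i][j] = dp[i-1][j-1]+1 when the i-th and j-th bases match, else max(dp[i-1][j], dp[i][j-1]).
    ·  T  C  T  C  C  T  T  G  A  C  T  C
 ·  0  0  0  0  0  0  0  0  0  0  0  0  0
 T  0  1  1  1  1  1  1  1  1  1  1  1  1
 C  0  1  2  2  2  2  2  2  2  2  2  2  2
 C  0  1  2  2  3  3  3  3  3  3  3  3  3
 C  0  1  2  2  3  4  4  4  4  4  4  4  4
 T  0  1  2  3  3  4  5  5  5  5  5  5  5
 A  0  1  2  3  3  4  5  5  5  6  6  6  6
 G  0  1  2  3  3  4  5  5  6  6  6  6  6
 A  0  1  2  3  3  4  5  5  6  7  7  7  7
 G  0  1  2  3  3  4  5  5  6  7  7  7  7
 A  0  1  2  3  3  4  5  5  6  7  7  7  7
 T  0  1  2  3  3  4  5  6  6  7  7  8  8
 C  0  1  2  3  4  4  5  6  6  7  8  8  9
dp[12][12] = 9. One LCS (by backtracking along matches): TCCCTGATC.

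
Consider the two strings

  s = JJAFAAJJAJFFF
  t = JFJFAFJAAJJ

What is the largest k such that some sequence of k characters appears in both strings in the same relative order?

Taking J at s[1]=t[1] → J at s[2]=t[3] → A at s[3]=t[5] → F at s[4]=t[6] → A at s[5]=t[8] → A at s[6]=t[9] → J at s[8]=t[10] → J at s[10]=t[11] gives a common subsequence of length 8. The LCS DP gives dp[13][11] = 8, so this is optimal.

8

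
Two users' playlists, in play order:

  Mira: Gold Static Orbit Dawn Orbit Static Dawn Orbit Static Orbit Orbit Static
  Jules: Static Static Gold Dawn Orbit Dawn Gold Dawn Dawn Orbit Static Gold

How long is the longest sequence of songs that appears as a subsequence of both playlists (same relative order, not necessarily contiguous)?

Taking Gold at Mira[1]=Jules[3], Orbit at Mira[3]=Jules[5], Dawn at Mira[4]=Jules[8], Dawn at Mira[7]=Jules[9], Orbit at Mira[8]=Jules[10], Static at Mira[9]=Jules[11] gives a common subsequence of length 6, and the DP table's final entry dp[12][12] is also 6, so no common subsequence is longer.

6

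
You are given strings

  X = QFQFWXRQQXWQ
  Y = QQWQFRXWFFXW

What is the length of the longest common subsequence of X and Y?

Taking Q at X[1]=Y[2] → Q at X[3]=Y[4] → F at X[4]=Y[5] → W at X[5]=Y[8] → X at X[10]=Y[11] → W at X[11]=Y[12] gives a common subsequence of length 6. Since dp[12][12] = 6, nothing longer is possible.

6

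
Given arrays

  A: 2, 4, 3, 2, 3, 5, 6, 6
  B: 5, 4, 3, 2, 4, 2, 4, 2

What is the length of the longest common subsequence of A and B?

Let dp[i][j] be the LCS length of the first i values of A and the first j values of B. dp[i][j] = dp[i-1][j-1]+1 when the i-th and j-th values match, else max(dp[i-1][j], dp[i][j-1]).
    ·  5  4  3  2  4  2  4  2
 ·  0  0  0  0  0  0  0  0  0
 2  0  0  0  0  1  1  1  1  1
 4  0  0  1  1  1  2  2  2  2
 3  0  0  1  2  2  2  2  2  2
 2  0  0  1  2  3  3  3  3  3
 3  0  0  1  2  3  3  3  3  3
 5  0  1  1  2  3  3  3  3  3
 6  0  1  1  2  3  3  3  3  3
 6  0  1  1  2  3  3  3  3  3
dp[8][8] = 3. One LCS (by backtracking along matches): 2, 4, 2.

3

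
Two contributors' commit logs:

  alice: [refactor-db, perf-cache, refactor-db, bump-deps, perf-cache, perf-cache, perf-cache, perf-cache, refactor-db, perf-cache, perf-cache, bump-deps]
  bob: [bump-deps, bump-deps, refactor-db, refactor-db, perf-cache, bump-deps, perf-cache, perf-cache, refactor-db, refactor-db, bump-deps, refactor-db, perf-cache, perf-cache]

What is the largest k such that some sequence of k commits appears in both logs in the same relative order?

Taking refactor-db [1,4], then perf-cache [2,5], then bump-deps [4,6], then perf-cache [5,7], then perf-cache [6,8], then refactor-db [9,12], then perf-cache [10,13], then perf-cache [11,14] gives a common subsequence of length 8, and the DP table's final entry dp[12][14] is also 8, so no common subsequence is longer.

8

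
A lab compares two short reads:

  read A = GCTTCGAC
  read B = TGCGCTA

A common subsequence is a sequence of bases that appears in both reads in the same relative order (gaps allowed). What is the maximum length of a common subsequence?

Taking G at read A[1]=read B[4] → C at read A[2]=read B[5] → T at read A[4]=read B[6] → A at read A[7]=read B[7] gives a common subsequence of length 4, and the DP table's final entry dp[8][7] is also 4, so no common subsequence is longer.

4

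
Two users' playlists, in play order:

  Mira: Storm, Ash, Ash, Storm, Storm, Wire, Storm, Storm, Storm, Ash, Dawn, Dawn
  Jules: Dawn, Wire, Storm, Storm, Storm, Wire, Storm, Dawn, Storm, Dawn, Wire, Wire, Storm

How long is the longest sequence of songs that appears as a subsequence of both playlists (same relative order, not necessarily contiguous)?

Match Storm [1,3] → Storm [4,4] → Storm [5,5] → Wire [6,6] → Storm [7,7] → Storm [8,9] → Storm [9,13] — 7 songs in the same relative order in both. dp[12][13] = 7 confirms this is the maximum.

7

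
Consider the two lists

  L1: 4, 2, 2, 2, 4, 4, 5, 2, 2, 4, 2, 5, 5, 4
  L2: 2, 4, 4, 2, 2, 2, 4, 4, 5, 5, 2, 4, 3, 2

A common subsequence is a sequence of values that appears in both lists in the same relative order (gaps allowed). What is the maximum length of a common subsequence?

Match 4 at L1[1]=L2[3]; then 2 at L1[2]=L2[4]; then 2 at L1[3]=L2[5]; then 2 at L1[4]=L2[6]; then 4 at L1[5]=L2[7]; then 4 at L1[6]=L2[8]; then 5 at L1[7]=L2[10]; then 2 at L1[9]=L2[11]; then 4 at L1[10]=L2[12]; then 2 at L1[11]=L2[14] — 10 values in the same relative order in both. dp[14][14] = 10 confirms this is the maximum.

10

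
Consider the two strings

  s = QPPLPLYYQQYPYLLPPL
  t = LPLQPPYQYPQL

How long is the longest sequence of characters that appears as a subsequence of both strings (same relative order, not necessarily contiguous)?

Taking Q (s #1, t #4), P (s #3, t #5), P (s #5, t #6), Y (s #8, t #7), Q (s #10, t #8), Y (s #11, t #9), P (s #12, t #10), L (s #18, t #12) gives a common subsequence of length 8. Since dp[18][12] = 8, nothing longer is possible.

8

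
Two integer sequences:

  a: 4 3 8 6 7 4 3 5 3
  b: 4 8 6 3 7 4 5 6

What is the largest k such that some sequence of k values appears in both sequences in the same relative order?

Let dp[i][j] be the LCS length of the first i values of a and the first j values of b. dp[i][j] = dp[i-1][j-1]+1 when the i-th and j-th values match, else max(dp[i-1][j], dp[i][j-1]).
    ·  4  8  6  3  7  4  5  6
 ·  0  0  0  0  0  0  0  0  0
 4  0  1  1  1  1  1  1  1  1
 3  0  1  1  1  2  2  2  2  2
 8  0  1  2  2  2  2  2  2  2
 6  0  1  2  3  3  3  3  3  3
 7  0  1  2  3  3  4  4  4  4
 4  0  1  2  3  3  4  5  5  5
 3  0  1  2  3  4  4  5  5  5
 5  0  1  2  3  4  4  5  6  6
 3  0  1  2  3  4  4  5  6  6
dp[9][8] = 6. One LCS (by backtracking along matches): 4, 8, 6, 7, 4, 5.

6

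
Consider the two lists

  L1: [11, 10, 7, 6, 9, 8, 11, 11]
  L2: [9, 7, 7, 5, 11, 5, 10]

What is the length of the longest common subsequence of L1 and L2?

Match 11 (L1 #1, L2 #5) → 10 (L1 #2, L2 #7) — 2 values in the same relative order in both. Since dp[8][7] = 2, nothing longer is possible.

2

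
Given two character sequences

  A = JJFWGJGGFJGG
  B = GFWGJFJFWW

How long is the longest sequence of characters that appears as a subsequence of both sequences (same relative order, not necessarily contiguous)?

6

One common subsequence of length 6: F (A #3, B #2), W (A #4, B #3), G (A #5, B #4), J (A #6, B #5), F (A #9, B #6), J (A #10, B #7). The LCS DP gives dp[12][10] = 6, so this is optimal.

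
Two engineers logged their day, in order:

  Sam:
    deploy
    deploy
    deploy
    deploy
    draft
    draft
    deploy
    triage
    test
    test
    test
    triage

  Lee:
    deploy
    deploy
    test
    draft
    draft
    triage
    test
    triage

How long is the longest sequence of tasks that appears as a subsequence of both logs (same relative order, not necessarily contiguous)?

One common subsequence of length 7: deploy [1,1]; then deploy [2,2]; then draft [5,4]; then draft [6,5]; then triage [8,6]; then test [11,7]; then triage [12,8], and the DP table's final entry dp[12][8] is also 7, so no common subsequence is longer.

7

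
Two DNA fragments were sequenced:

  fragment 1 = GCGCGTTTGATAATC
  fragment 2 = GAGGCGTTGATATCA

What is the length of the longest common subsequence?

One common subsequence of length 12: G [1,3], then G [3,4], then C [4,5], then G [5,6], then T [7,7], then T [8,8], then G [9,9], then A [10,10], then T [11,11], then A [13,12], then T [14,13], then C [15,14]. Since dp[15][15] = 12, nothing longer is possible.

12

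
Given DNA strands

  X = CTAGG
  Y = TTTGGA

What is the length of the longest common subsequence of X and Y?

3

Taking T at X[2]=Y[3] → G at X[4]=Y[4] → G at X[5]=Y[5] gives a common subsequence of length 3. Since dp[5][6] = 3, nothing longer is possible.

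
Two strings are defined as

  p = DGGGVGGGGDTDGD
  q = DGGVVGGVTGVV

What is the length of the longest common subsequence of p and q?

8

Taking D (p #1, q #1) → G (p #2, q #2) → G (p #3, q #3) → V (p #5, q #5) → G (p #6, q #6) → G (p #7, q #7) → T (p #11, q #9) → G (p #13, q #10) gives a common subsequence of length 8. dp[14][12] = 8 confirms this is the maximum.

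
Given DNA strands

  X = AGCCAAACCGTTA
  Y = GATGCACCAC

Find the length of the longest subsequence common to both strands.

Pick A (X #1, Y #2) → G (X #2, Y #4) → C (X #4, Y #5) → A (X #7, Y #6) → C (X #8, Y #7) → C (X #9, Y #8) → A (X #13, Y #9); all 7 bases appear in both, in order, and the DP table's final entry dp[13][10] is also 7, so no common subsequence is longer.

7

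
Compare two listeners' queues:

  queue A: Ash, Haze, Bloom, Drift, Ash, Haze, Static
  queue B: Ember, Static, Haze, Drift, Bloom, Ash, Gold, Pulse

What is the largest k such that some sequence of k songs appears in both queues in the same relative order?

3

Pick Haze [2,3] → Bloom [3,5] → Ash [5,6]; all 3 songs appear in both, in order. dp[7][8] = 3 confirms this is the maximum.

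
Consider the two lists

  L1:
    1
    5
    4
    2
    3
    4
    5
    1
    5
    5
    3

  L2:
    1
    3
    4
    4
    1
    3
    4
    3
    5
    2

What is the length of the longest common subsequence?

5

Let dp[i][j] be the LCS length of the first i values of L1 and the first j values of L2. dp[i][j] = dp[i-1][j-1]+1 when the i-th and j-th values match, else max(dp[i-1][j], dp[i][j-1]).
    ·  1  3  4  4  1  3  4  3  5  2
 ·  0  0  0  0  0  0  0  0  0  0  0
 1  0  1  1  1  1  1  1  1  1  1  1
 5  0  1  1  1  1  1  1  1  1  2  2
 4  0  1  1  2  2  2  2  2  2  2  2
 2  0  1  1  2  2  2  2  2  2  2  3
 3  0  1  2  2  2  2  3  3  3  3  3
 4  0  1  2  3  3  3  3  4  4  4  4
 5  0  1  2  3  3  3  3  4  4  5  5
 1  0  1  2  3  3  4  4  4  4  5  5
 5  0  1  2  3  3  4  4  4  4  5  5
 5  0  1  2  3  3  4  4  4  4  5  5
 3  0  1  2  3  3  4  5  5  5  5  5
dp[11][10] = 5. One LCS (by backtracking along matches): 1, 4, 3, 4, 5.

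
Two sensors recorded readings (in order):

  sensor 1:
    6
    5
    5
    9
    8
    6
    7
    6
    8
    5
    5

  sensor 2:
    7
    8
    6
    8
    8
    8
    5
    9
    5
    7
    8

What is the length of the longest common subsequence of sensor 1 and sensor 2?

Pick 6 [1,3], 5 [2,7], 5 [3,9], 7 [7,10], 8 [9,11]; all 5 values appear in both, in order. dp[11][11] = 5 confirms this is the maximum.

5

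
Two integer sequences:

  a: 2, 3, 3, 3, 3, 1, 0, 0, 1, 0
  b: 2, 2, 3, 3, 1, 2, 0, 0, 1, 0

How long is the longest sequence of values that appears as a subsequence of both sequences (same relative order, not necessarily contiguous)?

Let dp[i][j] be the LCS length of the first i values of a and the first j values of b. dp[i][j] = dp[i-1][j-1]+1 when the i-th and j-th values match, else max(dp[i-1][j], dp[i][j-1]).
    ·  2  2  3  3  1  2  0  0  1  0
 ·  0  0  0  0  0  0  0  0  0  0  0
 2  0  1  1  1  1  1  1  1  1  1  1
 3  0  1  1  2  2  2  2  2  2  2  2
 3  0  1  1  2  3  3  3  3  3  3  3
 3  0  1  1  2  3  3  3  3  3  3  3
 3  0  1  1  2  3  3  3  3  3  3  3
 1  0  1  1  2  3  4  4  4  4  4  4
 0  0  1  1  2  3  4  4  5  5  5  5
 0  0  1  1  2  3  4  4  5  6  6  6
 1  0  1  1  2  3  4  4  5  6  7  7
 0  0  1  1  2  3  4  4  5  6  7  8
dp[10][10] = 8. One LCS (by backtracking along matches): 2, 3, 3, 1, 0, 0, 1, 0.

8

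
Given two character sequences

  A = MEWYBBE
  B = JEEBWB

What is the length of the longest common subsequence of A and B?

Pick E [2,3], then W [3,5], then B [6,6]; all 3 characters appear in both, in order, and the DP table's final entry dp[7][6] is also 3, so no common subsequence is longer.

3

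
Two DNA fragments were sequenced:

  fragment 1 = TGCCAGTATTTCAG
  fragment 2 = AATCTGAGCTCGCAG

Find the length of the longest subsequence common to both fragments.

One common subsequence of length 8: T at fragment 1[1]=fragment 2[5], then G at fragment 1[2]=fragment 2[8], then C at fragment 1[3]=fragment 2[9], then C at fragment 1[4]=fragment 2[11], then G at fragment 1[6]=fragment 2[12], then C at fragment 1[12]=fragment 2[13], then A at fragment 1[13]=fragment 2[14], then G at fragment 1[14]=fragment 2[15]. Since dp[14][15] = 8, nothing longer is possible.

8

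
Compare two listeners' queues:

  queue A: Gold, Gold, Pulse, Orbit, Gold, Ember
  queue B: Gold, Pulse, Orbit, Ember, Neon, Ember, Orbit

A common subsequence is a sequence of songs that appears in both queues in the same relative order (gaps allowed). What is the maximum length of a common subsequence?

4

Pick Gold [2,1] → Pulse [3,2] → Orbit [4,3] → Ember [6,6]; all 4 songs appear in both, in order. dp[6][7] = 4 confirms this is the maximum.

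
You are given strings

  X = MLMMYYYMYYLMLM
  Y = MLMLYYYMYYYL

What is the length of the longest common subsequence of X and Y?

One common subsequence of length 10: M [1,1] → L [2,2] → M [3,3] → Y [5,5] → Y [6,6] → Y [7,7] → M [8,8] → Y [9,10] → Y [10,11] → L [13,12]. The LCS DP gives dp[14][12] = 10, so this is optimal.

10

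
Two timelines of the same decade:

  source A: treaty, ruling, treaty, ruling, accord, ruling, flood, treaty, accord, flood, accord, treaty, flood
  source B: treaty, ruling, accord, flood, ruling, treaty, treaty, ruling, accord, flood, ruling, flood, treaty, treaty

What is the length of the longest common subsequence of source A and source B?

9

One common subsequence of length 9: treaty [1,1], then ruling [2,5], then treaty [3,7], then ruling [4,8], then accord [5,9], then ruling [6,11], then flood [7,12], then treaty [8,13], then treaty [12,14], and the DP table's final entry dp[13][14] is also 9, so no common subsequence is longer.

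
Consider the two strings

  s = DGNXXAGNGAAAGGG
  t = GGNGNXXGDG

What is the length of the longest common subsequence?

6

Taking G at s[2]=t[4]; then N at s[3]=t[5]; then X at s[4]=t[6]; then X at s[5]=t[7]; then G at s[7]=t[8]; then G at s[15]=t[10] gives a common subsequence of length 6. The LCS DP gives dp[15][10] = 6, so this is optimal.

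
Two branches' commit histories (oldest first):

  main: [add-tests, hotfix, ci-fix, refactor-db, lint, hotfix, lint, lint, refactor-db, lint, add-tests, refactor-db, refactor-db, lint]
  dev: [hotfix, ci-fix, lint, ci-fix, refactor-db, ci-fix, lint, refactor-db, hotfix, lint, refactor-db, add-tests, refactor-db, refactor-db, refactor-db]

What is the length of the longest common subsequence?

Pick hotfix [2,1]; then ci-fix [3,4]; then refactor-db [4,5]; then lint [5,7]; then hotfix [6,9]; then lint [8,10]; then refactor-db [9,11]; then add-tests [11,12]; then refactor-db [12,14]; then refactor-db [13,15]; all 10 commits appear in both, in order. dp[14][15] = 10 confirms this is the maximum.

10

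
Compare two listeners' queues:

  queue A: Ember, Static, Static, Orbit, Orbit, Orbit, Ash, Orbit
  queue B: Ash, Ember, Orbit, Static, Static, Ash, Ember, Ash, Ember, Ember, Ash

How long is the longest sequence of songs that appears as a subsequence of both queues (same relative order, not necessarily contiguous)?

4

One common subsequence of length 4: Ember [1,2]; then Static [2,4]; then Static [3,5]; then Ash [7,11]. The LCS DP gives dp[8][11] = 4, so this is optimal.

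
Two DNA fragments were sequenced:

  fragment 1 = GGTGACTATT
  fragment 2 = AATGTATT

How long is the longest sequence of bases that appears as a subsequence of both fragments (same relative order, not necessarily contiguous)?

6

One common subsequence of length 6: T [3,3]; then G [4,4]; then T [7,5]; then A [8,6]; then T [9,7]; then T [10,8]. Since dp[10][8] = 6, nothing longer is possible.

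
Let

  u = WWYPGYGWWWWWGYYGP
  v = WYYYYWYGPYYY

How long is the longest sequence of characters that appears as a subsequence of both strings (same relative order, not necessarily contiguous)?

7

Taking W (u #1, v #1); then W (u #2, v #6); then Y (u #3, v #7); then P (u #4, v #9); then Y (u #6, v #10); then Y (u #14, v #11); then Y (u #15, v #12) gives a common subsequence of length 7. Since dp[17][12] = 7, nothing longer is possible.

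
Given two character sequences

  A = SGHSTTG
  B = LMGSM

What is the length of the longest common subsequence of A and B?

One common subsequence of length 2: G (A #2, B #3); then S (A #4, B #4). The LCS DP gives dp[7][5] = 2, so this is optimal.

2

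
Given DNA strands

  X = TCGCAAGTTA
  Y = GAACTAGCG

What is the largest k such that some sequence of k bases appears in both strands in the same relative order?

Match G at X[3]=Y[1], A at X[5]=Y[2], A at X[6]=Y[3], T at X[9]=Y[5], A at X[10]=Y[6] — 5 bases in the same relative order in both, and the DP table's final entry dp[10][9] is also 5, so no common subsequence is longer.

5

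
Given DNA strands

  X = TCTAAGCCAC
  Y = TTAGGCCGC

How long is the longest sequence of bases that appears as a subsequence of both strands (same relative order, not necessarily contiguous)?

Let dp[i][j] be the LCS length of the first i bases of X and the first j bases of Y. dp[i][j] = dp[i-1][j-1]+1 when the i-th and j-th bases match, else max(dp[i-1][j], dp[i][j-1]).
    ·  T  T  A  G  G  C  C  G  C
 ·  0  0  0  0  0  0  0  0  0  0
 T  0  1  1  1  1  1  1  1  1  1
 C  0  1  1  1  1  1  2  2  2  2
 T  0  1  2  2  2  2  2  2  2  2
 A  0  1  2  3  3  3  3  3  3  3
 A  0  1  2  3  3  3  3  3  3  3
 G  0  1  2  3  4  4  4  4  4  4
 C  0  1  2  3  4  4  5  5  5  5
 C  0  1  2  3  4  4  5  6  6  6
 A  0  1  2  3  4  4  5  6  6  6
 C  0  1  2  3  4  4  5  6  6  7
dp[10][9] = 7. One LCS (by backtracking along matches): TTAGCCC.

7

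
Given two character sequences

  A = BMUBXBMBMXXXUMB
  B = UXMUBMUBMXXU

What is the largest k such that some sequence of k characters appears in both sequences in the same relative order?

9

Pick M at A[2]=B[3], U at A[3]=B[4], B at A[6]=B[5], M at A[7]=B[6], B at A[8]=B[8], M at A[9]=B[9], X at A[11]=B[10], X at A[12]=B[11], U at A[13]=B[12]; all 9 characters appear in both, in order. The LCS DP gives dp[15][12] = 9, so this is optimal.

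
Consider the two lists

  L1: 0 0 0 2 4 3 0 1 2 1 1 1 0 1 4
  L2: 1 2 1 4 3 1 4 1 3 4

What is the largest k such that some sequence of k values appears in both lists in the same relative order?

One common subsequence of length 6: 2 (L1 #4, L2 #2), 4 (L1 #5, L2 #4), 3 (L1 #6, L2 #5), 1 (L1 #8, L2 #6), 1 (L1 #10, L2 #8), 4 (L1 #15, L2 #10). The LCS DP gives dp[15][10] = 6, so this is optimal.

6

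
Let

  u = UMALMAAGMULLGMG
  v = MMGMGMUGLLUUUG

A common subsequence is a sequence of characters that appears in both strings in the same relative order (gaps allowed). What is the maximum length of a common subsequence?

Pick M at u[2]=v[2], then M at u[5]=v[4], then G at u[8]=v[5], then M at u[9]=v[6], then U at u[10]=v[7], then L at u[11]=v[9], then L at u[12]=v[10], then G at u[15]=v[14]; all 8 characters appear in both, in order. The LCS DP gives dp[15][14] = 8, so this is optimal.

8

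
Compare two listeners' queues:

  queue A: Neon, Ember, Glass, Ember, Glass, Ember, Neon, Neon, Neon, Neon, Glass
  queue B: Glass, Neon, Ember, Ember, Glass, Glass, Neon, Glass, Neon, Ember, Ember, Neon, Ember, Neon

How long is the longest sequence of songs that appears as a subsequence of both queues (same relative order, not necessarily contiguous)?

8

Pick Neon [1,2] → Ember [2,4] → Glass [3,5] → Glass [5,6] → Neon [7,7] → Neon [8,9] → Neon [9,12] → Neon [10,14]; all 8 songs appear in both, in order. Since dp[11][14] = 8, nothing longer is possible.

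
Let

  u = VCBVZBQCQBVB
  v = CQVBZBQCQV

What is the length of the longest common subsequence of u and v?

Let dp[i][j] be the LCS length of the first i characters of u and the first j characters of v. dp[i][j] = dp[i-1][j-1]+1 when the i-th and j-th characters match, else max(dp[i-1][j], dp[i][j-1]).
    ·  C  Q  V  B  Z  B  Q  C  Q  V
 ·  0  0  0  0  0  0  0  0  0  0  0
 V  0  0  0  1  1  1  1  1  1  1  1
 C  0  1  1  1  1  1  1  1  2  2  2
 B  0  1  1  1  2  2  2  2  2  2  2
 V  0  1  1  2  2  2  2  2  2  2  3
 Z  0  1  1  2  2  3  3  3  3  3  3
 B  0  1  1  2  3  3  4  4  4  4  4
 Q  0  1  2  2  3  3  4  5  5  5  5
 C  0  1  2  2  3  3  4  5  6  6  6
 Q  0  1  2  2  3  3  4  5  6  7  7
 B  0  1  2  2  3  3  4  5  6  7  7
 V  0  1  2  3  3  3  4  5  6  7  8
 B  0  1  2  3  4  4  4  5  6  7  8
dp[12][10] = 8. One LCS (by backtracking along matches): VBZBQCQV.

8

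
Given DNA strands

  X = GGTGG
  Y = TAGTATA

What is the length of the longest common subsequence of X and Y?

2

Let dp[i][j] be the LCS length of the first i bases of X and the first j bases of Y. dp[i][j] = dp[i-1][j-1]+1 when the i-th and j-th bases match, else max(dp[i-1][j], dp[i][j-1]).
    ·  T  A  G  T  A  T  A
 ·  0  0  0  0  0  0  0  0
 G  0  0  0  1  1  1  1  1
 G  0  0  0  1  1  1  1  1
 T  0  1  1  1  2  2  2  2
 G  0  1  1  2  2  2  2  2
 G  0  1  1  2  2  2  2  2
dp[5][7] = 2. One LCS (by backtracking along matches): GT.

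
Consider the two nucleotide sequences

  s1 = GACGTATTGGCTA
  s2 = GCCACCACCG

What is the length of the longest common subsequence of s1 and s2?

Match G at s1[1]=s2[1], A at s1[2]=s2[4], C at s1[3]=s2[6], A at s1[6]=s2[7], G at s1[10]=s2[10] — 5 bases in the same relative order in both. The LCS DP gives dp[13][10] = 5, so this is optimal.

5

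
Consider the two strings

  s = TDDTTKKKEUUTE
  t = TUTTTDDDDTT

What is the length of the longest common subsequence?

5

One common subsequence of length 5: T [1,5] → D [2,8] → D [3,9] → T [5,10] → T [12,11]. The LCS DP gives dp[13][11] = 5, so this is optimal.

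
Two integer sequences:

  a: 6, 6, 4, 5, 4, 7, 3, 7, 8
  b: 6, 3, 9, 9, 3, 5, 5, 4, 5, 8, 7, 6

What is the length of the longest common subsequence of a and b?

4

Match 6 (a #1, b #1), then 4 (a #3, b #8), then 5 (a #4, b #9), then 7 (a #6, b #11) — 4 values in the same relative order in both. The LCS DP gives dp[9][12] = 4, so this is optimal.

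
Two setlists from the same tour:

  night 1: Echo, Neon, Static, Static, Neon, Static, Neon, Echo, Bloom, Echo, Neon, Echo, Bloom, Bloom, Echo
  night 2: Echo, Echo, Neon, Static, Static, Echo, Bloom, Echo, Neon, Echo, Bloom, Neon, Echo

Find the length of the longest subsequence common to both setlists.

Taking Echo at night 1[1]=night 2[2]; then Neon at night 1[2]=night 2[3]; then Static at night 1[4]=night 2[4]; then Static at night 1[6]=night 2[5]; then Echo at night 1[8]=night 2[6]; then Bloom at night 1[9]=night 2[7]; then Echo at night 1[10]=night 2[8]; then Neon at night 1[11]=night 2[9]; then Echo at night 1[12]=night 2[10]; then Bloom at night 1[13]=night 2[11]; then Echo at night 1[15]=night 2[13] gives a common subsequence of length 11, and the DP table's final entry dp[15][13] is also 11, so no common subsequence is longer.

11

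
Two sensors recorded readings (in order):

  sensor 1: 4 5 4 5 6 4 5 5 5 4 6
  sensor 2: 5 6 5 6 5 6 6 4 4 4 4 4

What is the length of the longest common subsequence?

Taking 5 [2,3] → 5 [4,5] → 6 [5,7] → 4 [6,11] → 4 [10,12] gives a common subsequence of length 5, and the DP table's final entry dp[11][12] is also 5, so no common subsequence is longer.

5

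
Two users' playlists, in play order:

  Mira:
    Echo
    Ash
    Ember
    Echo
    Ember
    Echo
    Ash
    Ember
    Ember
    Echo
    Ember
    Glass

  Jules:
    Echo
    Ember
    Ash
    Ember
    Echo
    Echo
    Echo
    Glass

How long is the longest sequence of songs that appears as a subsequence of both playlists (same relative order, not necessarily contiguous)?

One common subsequence of length 7: Echo at Mira[1]=Jules[1], then Ash at Mira[2]=Jules[3], then Ember at Mira[3]=Jules[4], then Echo at Mira[4]=Jules[5], then Echo at Mira[6]=Jules[6], then Echo at Mira[10]=Jules[7], then Glass at Mira[12]=Jules[8], and the DP table's final entry dp[12][8] is also 7, so no common subsequence is longer.

7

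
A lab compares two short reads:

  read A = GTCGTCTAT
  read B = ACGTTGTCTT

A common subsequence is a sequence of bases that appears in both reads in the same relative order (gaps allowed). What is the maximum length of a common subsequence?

Pick G (read A #1, read B #3) → T (read A #2, read B #5) → G (read A #4, read B #6) → T (read A #5, read B #7) → C (read A #6, read B #8) → T (read A #7, read B #9) → T (read A #9, read B #10); all 7 bases appear in both, in order. Since dp[9][10] = 7, nothing longer is possible.

7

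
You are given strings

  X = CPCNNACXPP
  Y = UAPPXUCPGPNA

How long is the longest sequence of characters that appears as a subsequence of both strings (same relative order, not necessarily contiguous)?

Let dp[i][j] be the LCS length of the first i characters of X and the first j characters of Y. dp[i][j] = dp[i-1][j-1]+1 when the i-th and j-th characters match, else max(dp[i-1][j], dp[i][j-1]).
    ·  U  A  P  P  X  U  C  P  G  P  N  A
 ·  0  0  0  0  0  0  0  0  0  0  0  0  0
 C  0  0  0  0  0  0  0  1  1  1  1  1  1
 P  0  0  0  1  1  1  1  1  2  2  2  2  2
 C  0  0  0  1  1  1  1  2  2  2  2  2  2
 N  0  0  0  1  1  1  1  2  2  2  2  3  3
 N  0  0  0  1  1  1  1  2  2  2  2  3  3
 A  0  0  1  1  1  1  1  2  2  2  2  3  4
 C  0  0  1  1  1  1  1  2  2  2  2  3  4
 X  0  0  1  1  1  2  2  2  2  2  2  3  4
 P  0  0  1  2  2  2  2  2  3  3  3  3  4
 P  0  0  1  2  3  3  3  3  3  3  4  4  4
dp[10][12] = 4. One LCS (by backtracking along matches): CPNA.

4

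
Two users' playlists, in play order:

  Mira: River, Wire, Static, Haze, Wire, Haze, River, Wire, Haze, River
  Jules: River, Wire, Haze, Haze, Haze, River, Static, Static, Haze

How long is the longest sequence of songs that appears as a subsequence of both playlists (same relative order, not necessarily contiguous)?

6

Taking River (Mira #1, Jules #1), Wire (Mira #2, Jules #2), Haze (Mira #4, Jules #4), Haze (Mira #6, Jules #5), River (Mira #7, Jules #6), Haze (Mira #9, Jules #9) gives a common subsequence of length 6, and the DP table's final entry dp[10][9] is also 6, so no common subsequence is longer.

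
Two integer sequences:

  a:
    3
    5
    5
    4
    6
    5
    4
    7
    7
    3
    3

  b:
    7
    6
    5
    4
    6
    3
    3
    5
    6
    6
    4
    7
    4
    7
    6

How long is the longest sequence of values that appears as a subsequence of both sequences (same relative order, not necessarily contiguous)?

Match 5 at a[3]=b[3], then 4 at a[4]=b[4], then 6 at a[5]=b[5], then 5 at a[6]=b[8], then 4 at a[7]=b[11], then 7 at a[8]=b[12], then 7 at a[9]=b[14] — 7 values in the same relative order in both. dp[11][15] = 7 confirms this is the maximum.

7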